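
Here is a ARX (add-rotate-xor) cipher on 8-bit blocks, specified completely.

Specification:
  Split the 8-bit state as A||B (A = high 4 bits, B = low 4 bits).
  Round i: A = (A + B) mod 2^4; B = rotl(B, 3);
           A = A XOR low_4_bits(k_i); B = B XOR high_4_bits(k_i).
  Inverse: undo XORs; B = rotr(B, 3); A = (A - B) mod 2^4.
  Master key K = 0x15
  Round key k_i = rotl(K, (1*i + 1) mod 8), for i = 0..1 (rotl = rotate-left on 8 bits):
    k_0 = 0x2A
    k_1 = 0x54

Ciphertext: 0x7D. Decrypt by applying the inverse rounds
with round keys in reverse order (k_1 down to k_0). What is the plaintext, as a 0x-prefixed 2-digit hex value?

s_0 = ciphertext = 0x7D
s_1 = InvRound(s_0, k_1) = 0x21
s_2 = InvRound(s_1, k_0) = 0x26

0x26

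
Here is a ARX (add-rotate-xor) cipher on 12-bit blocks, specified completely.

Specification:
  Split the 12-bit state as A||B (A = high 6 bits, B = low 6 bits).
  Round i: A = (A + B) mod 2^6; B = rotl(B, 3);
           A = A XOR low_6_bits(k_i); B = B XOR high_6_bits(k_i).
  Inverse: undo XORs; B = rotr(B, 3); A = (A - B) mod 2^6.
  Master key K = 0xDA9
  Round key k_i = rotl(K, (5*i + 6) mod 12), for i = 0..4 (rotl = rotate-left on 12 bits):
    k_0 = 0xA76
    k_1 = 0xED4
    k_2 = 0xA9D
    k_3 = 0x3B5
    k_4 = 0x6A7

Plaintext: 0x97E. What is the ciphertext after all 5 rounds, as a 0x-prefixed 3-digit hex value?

0x700

s_0 = plaintext = 0x97E
s_1 = Round(s_0, k_0) = 0x55E
s_2 = Round(s_1, k_1) = 0x9C8
s_3 = Round(s_2, k_2) = 0xCAB
s_4 = Round(s_3, k_3) = 0xA13
s_5 = Round(s_4, k_4) = 0x700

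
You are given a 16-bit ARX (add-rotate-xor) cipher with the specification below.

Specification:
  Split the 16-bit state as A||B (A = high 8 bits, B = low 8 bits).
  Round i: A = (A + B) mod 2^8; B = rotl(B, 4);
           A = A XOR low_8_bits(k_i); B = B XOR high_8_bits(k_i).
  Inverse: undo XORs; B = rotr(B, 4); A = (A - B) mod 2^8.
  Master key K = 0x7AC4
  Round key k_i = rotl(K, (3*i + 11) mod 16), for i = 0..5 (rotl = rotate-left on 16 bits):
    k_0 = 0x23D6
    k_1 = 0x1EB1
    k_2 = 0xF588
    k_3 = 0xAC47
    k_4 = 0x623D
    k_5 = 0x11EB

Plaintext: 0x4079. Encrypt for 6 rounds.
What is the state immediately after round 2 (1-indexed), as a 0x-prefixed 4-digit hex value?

0x9255

s_0 = plaintext = 0x4079
s_1 = Round(s_0, k_0) = 0x6FB4
s_2 = Round(s_1, k_1) = 0x9255
s_3 = Round(s_2, k_2) = 0x6FA0
s_4 = Round(s_3, k_3) = 0x48A6
s_5 = Round(s_4, k_4) = 0xD308
s_6 = Round(s_5, k_5) = 0x3091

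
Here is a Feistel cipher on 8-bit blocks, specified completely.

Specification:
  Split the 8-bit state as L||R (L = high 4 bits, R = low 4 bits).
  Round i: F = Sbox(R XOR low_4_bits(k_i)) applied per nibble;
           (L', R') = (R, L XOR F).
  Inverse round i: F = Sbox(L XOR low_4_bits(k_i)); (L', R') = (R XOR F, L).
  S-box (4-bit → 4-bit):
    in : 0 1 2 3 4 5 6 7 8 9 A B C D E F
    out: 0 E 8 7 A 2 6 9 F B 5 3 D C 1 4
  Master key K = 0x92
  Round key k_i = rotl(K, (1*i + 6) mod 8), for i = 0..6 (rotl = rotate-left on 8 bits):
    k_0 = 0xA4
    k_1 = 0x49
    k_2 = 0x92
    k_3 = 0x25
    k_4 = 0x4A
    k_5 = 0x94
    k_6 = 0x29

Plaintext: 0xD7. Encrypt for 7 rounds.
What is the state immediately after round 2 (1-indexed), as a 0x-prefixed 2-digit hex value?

s_0 = plaintext = 0xD7
s_1 = Round(s_0, k_0) = 0x7A
s_2 = Round(s_1, k_1) = 0xA0
s_3 = Round(s_2, k_2) = 0x02
s_4 = Round(s_3, k_3) = 0x29
s_5 = Round(s_4, k_4) = 0x95
s_6 = Round(s_5, k_5) = 0x57
s_7 = Round(s_6, k_6) = 0x74

0xA0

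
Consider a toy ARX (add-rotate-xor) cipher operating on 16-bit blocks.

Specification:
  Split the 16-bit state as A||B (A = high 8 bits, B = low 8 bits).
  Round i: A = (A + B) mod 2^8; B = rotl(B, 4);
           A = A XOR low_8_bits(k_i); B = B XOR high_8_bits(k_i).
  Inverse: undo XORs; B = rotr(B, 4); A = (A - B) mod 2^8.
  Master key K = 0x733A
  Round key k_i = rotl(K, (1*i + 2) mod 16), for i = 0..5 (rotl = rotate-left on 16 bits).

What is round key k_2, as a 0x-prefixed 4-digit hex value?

0x33A7

K = 0x733A
k_0 = rotl(K, (1*0+2) mod 16) = rotl(K, 2) = 0xCCE9
k_1 = rotl(K, (1*1+2) mod 16) = rotl(K, 3) = 0x99D3
k_2 = rotl(K, (1*2+2) mod 16) = rotl(K, 4) = 0x33A7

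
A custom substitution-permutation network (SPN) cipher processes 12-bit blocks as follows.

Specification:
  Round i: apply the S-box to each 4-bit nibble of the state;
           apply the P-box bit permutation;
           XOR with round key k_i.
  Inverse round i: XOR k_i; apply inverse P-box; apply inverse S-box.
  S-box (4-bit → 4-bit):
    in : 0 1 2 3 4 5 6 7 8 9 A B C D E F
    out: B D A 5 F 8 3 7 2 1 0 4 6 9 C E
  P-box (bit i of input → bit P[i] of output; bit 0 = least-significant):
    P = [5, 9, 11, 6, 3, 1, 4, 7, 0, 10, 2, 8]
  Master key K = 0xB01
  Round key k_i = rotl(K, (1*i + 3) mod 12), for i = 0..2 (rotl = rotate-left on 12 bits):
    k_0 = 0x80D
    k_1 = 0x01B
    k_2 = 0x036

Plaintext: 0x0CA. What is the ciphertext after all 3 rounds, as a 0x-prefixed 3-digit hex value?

0x265

s_0 = plaintext = 0x0CA
s_1 = Round(s_0, k_0) = 0xD1E
s_2 = Round(s_1, k_1) = 0x9C2
s_3 = Round(s_2, k_2) = 0x265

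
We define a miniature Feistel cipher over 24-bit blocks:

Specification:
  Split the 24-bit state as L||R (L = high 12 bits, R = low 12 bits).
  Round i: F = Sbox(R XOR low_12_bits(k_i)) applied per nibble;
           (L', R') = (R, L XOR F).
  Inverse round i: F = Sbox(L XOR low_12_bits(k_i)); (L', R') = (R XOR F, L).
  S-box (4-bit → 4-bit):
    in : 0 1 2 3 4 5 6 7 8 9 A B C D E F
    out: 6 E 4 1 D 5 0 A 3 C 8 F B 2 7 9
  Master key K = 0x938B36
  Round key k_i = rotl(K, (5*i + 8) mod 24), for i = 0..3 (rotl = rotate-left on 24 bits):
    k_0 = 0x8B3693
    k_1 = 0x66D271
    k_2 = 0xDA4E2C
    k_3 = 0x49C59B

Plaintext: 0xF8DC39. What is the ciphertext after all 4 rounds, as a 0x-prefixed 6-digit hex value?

s_0 = plaintext = 0xF8DC39
s_1 = Round(s_0, k_0) = 0xC39705
s_2 = Round(s_1, k_1) = 0x705994
s_3 = Round(s_2, k_2) = 0x994DF6
s_4 = Round(s_3, k_3) = 0xDF6A96

0xDF6A96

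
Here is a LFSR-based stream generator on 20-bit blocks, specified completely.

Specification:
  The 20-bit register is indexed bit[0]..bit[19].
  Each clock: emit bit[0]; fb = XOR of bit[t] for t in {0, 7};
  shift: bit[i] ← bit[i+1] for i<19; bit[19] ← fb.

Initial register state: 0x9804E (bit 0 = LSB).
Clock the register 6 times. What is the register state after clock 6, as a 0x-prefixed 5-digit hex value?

0x3A601

reg_0 = 0x9804E
clock 1: out=0, reg = 0x4C027
clock 2: out=1, reg = 0xA6013
clock 3: out=1, reg = 0xD3009
clock 4: out=1, reg = 0xE9804
clock 5: out=0, reg = 0x74C02
clock 6: out=0, reg = 0x3A601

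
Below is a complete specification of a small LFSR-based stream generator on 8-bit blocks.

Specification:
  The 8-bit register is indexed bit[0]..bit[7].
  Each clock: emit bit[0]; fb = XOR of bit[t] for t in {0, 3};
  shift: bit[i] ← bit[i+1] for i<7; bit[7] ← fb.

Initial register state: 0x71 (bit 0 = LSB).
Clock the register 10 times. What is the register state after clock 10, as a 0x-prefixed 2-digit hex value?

reg_0 = 0x71
clock 1: out=1, reg = 0xB8
clock 2: out=0, reg = 0xDC
clock 3: out=0, reg = 0xEE
clock 4: out=0, reg = 0xF7
clock 5: out=1, reg = 0xFB
clock 6: out=1, reg = 0x7D
clock 7: out=1, reg = 0x3E
clock 8: out=0, reg = 0x9F
clock 9: out=1, reg = 0x4F
clock 10: out=1, reg = 0x27

0x27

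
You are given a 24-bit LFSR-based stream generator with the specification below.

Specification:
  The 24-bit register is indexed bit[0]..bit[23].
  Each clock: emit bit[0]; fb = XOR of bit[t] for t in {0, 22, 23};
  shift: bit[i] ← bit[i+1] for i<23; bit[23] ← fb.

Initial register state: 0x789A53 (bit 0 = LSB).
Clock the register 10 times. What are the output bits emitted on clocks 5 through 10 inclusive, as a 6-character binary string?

reg_0 = 0x789A53
clock 1: out=1, reg = 0x3C4D29
clock 2: out=1, reg = 0x9E2694
clock 3: out=0, reg = 0xCF134A
clock 4: out=0, reg = 0x6789A5
clock 5: out=1, reg = 0x33C4D2
clock 6: out=0, reg = 0x19E269
clock 7: out=1, reg = 0x8CF134
clock 8: out=0, reg = 0xC6789A
clock 9: out=0, reg = 0x633C4D
clock 10: out=1, reg = 0x319E26

101001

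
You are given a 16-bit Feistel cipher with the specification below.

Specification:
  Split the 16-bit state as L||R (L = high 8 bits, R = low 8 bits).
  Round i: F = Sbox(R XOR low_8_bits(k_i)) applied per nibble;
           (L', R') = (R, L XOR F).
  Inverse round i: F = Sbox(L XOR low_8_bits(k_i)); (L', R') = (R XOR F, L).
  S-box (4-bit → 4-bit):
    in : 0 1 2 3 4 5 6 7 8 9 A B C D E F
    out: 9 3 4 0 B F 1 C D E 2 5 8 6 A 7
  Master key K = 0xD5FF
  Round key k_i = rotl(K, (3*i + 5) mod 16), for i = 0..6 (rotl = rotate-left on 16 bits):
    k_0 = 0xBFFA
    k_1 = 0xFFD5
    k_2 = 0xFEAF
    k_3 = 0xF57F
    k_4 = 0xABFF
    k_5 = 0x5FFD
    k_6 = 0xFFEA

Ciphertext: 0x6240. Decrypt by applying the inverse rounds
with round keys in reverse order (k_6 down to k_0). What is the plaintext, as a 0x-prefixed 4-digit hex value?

s_0 = ciphertext = 0x6240
s_1 = InvRound(s_0, k_6) = 0x9D62
s_2 = InvRound(s_1, k_5) = 0x7B9D
s_3 = InvRound(s_2, k_4) = 0x467B
s_4 = InvRound(s_3, k_3) = 0x7546
s_5 = InvRound(s_4, k_2) = 0x2475
s_6 = InvRound(s_5, k_1) = 0x0624
s_7 = InvRound(s_6, k_0) = 0x5C06

0x5C06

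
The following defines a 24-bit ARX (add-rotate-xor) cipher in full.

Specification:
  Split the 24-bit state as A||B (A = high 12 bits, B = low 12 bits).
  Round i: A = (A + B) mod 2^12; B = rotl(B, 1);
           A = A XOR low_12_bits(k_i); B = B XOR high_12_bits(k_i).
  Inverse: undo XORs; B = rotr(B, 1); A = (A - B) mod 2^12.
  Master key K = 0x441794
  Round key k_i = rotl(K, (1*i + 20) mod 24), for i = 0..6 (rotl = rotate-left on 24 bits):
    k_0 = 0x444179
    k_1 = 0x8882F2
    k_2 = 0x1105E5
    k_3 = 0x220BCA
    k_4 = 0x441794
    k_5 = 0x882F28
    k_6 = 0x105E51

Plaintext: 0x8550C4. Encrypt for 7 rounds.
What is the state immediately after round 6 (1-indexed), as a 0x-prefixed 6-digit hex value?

0x24D103

s_0 = plaintext = 0x8550C4
s_1 = Round(s_0, k_0) = 0x8605CC
s_2 = Round(s_1, k_1) = 0xCDE310
s_3 = Round(s_2, k_2) = 0xA0B730
s_4 = Round(s_3, k_3) = 0xAF1C40
s_5 = Round(s_4, k_4) = 0x0A5CC0
s_6 = Round(s_5, k_5) = 0x24D103
s_7 = Round(s_6, k_6) = 0xD01303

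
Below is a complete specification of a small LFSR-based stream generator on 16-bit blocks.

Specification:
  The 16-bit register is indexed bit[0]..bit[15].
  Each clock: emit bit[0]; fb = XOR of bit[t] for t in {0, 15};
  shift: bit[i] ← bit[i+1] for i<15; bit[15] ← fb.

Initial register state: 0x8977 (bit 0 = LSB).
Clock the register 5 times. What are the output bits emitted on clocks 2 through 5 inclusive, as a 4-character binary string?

1101

reg_0 = 0x8977
clock 1: out=1, reg = 0x44BB
clock 2: out=1, reg = 0xA25D
clock 3: out=1, reg = 0x512E
clock 4: out=0, reg = 0x2897
clock 5: out=1, reg = 0x944B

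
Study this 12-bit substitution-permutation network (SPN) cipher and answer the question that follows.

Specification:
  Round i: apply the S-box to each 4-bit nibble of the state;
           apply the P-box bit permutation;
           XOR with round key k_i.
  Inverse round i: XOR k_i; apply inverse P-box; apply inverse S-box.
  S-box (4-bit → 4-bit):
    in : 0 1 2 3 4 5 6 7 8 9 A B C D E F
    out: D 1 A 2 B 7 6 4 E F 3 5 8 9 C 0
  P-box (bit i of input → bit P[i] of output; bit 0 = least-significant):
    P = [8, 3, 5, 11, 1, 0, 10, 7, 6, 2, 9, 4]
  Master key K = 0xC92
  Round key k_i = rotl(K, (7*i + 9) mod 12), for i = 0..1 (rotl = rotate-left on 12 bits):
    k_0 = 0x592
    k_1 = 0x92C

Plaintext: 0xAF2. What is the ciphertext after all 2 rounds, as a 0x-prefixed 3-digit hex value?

0x1DE

s_0 = plaintext = 0xAF2
s_1 = Round(s_0, k_0) = 0xDDE
s_2 = Round(s_1, k_1) = 0x1DE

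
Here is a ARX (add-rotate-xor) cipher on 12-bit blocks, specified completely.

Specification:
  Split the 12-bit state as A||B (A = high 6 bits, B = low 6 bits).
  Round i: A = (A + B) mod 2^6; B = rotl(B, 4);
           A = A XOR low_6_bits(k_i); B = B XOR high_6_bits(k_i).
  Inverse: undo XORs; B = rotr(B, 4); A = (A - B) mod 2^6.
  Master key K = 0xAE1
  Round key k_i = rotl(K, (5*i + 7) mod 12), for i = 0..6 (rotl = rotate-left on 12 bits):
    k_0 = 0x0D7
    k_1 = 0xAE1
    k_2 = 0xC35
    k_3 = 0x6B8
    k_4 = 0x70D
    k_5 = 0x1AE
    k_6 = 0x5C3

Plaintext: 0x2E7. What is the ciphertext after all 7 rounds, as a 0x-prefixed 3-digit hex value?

0x705

s_0 = plaintext = 0x2E7
s_1 = Round(s_0, k_0) = 0x97A
s_2 = Round(s_1, k_1) = 0xF85
s_3 = Round(s_2, k_2) = 0xDA1
s_4 = Round(s_3, k_3) = 0xBC2
s_5 = Round(s_4, k_4) = 0xF3C
s_6 = Round(s_5, k_5) = 0x589
s_7 = Round(s_6, k_6) = 0x705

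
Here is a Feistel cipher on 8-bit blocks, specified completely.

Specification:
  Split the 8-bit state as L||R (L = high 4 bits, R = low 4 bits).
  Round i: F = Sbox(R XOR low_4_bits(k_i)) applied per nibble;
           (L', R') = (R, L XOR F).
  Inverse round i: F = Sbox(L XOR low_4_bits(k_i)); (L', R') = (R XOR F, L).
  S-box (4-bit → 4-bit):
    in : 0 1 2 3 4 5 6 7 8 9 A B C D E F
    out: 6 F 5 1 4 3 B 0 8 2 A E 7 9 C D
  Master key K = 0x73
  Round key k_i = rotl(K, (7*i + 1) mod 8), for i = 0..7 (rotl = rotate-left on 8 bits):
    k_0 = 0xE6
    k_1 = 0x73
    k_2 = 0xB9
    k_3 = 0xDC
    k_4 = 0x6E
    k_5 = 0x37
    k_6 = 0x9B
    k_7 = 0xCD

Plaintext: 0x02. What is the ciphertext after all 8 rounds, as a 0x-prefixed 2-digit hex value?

s_0 = plaintext = 0x02
s_1 = Round(s_0, k_0) = 0x24
s_2 = Round(s_1, k_1) = 0x42
s_3 = Round(s_2, k_2) = 0x2A
s_4 = Round(s_3, k_3) = 0xA9
s_5 = Round(s_4, k_4) = 0x9A
s_6 = Round(s_5, k_5) = 0xA0
s_7 = Round(s_6, k_6) = 0x04
s_8 = Round(s_7, k_7) = 0x42

0x42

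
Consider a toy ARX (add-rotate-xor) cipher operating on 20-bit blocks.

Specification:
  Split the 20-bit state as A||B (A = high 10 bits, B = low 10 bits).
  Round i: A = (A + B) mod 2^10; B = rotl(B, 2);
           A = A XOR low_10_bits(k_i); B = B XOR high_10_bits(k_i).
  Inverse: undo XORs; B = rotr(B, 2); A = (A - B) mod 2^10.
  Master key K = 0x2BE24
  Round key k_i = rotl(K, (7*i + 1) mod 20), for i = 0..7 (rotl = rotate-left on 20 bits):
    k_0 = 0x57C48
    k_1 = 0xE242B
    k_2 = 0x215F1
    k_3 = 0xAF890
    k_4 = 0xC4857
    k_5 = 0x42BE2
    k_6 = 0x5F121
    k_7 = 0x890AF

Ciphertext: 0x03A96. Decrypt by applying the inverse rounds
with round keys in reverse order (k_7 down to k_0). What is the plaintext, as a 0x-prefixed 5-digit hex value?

0x662E2

s_0 = ciphertext = 0x03A96
s_1 = InvRound(s_0, k_7) = 0x9D62C
s_2 = InvRound(s_1, k_6) = 0xA00D4
s_3 = InvRound(s_2, k_5) = 0xBAE77
s_4 = InvRound(s_3, k_4) = 0x58D59
s_5 = InvRound(s_4, k_3) = 0x7EBF9
s_6 = InvRound(s_5, k_2) = 0xCB0DF
s_7 = InvRound(s_6, k_1) = 0x0CAD5
s_8 = InvRound(s_7, k_0) = 0x662E2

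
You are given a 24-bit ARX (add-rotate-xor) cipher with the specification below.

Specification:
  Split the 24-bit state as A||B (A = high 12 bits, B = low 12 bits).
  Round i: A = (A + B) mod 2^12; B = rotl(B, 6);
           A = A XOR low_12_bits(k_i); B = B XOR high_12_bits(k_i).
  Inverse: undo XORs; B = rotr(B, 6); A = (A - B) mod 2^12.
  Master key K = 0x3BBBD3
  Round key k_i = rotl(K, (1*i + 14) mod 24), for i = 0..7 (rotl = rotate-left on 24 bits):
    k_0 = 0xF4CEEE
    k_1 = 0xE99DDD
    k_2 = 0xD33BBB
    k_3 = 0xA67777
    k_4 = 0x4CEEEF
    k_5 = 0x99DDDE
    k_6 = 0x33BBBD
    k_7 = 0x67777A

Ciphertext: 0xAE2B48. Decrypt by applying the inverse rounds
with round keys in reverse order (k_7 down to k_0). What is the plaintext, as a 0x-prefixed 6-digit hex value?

0x39B2CA

s_0 = ciphertext = 0xAE2B48
s_1 = InvRound(s_0, k_7) = 0xDA4FF4
s_2 = InvRound(s_1, k_6) = 0x2263F3
s_3 = InvRound(s_2, k_5) = 0x44FBA9
s_4 = InvRound(s_3, k_4) = 0x0A39FD
s_5 = InvRound(s_4, k_3) = 0x14668E
s_6 = InvRound(s_5, k_2) = 0xB8FF6E
s_7 = InvRound(s_6, k_1) = 0x88BDC7
s_8 = InvRound(s_7, k_0) = 0x39B2CA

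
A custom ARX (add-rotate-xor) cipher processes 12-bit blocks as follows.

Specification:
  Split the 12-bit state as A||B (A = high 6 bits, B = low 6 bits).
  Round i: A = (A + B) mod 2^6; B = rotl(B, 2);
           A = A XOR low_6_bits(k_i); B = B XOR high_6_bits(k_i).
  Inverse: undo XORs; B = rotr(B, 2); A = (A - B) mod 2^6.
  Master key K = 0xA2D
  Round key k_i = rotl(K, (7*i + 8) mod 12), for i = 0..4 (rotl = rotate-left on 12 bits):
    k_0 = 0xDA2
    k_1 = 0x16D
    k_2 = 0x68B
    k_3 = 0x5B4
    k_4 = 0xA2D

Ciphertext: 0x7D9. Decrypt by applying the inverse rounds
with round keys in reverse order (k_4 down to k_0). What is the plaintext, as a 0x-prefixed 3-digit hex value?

0xEC1

s_0 = ciphertext = 0x7D9
s_1 = InvRound(s_0, k_4) = 0x59C
s_2 = InvRound(s_1, k_3) = 0x022
s_3 = InvRound(s_2, k_2) = 0xF4E
s_4 = InvRound(s_3, k_1) = 0x7B2
s_5 = InvRound(s_4, k_0) = 0xEC1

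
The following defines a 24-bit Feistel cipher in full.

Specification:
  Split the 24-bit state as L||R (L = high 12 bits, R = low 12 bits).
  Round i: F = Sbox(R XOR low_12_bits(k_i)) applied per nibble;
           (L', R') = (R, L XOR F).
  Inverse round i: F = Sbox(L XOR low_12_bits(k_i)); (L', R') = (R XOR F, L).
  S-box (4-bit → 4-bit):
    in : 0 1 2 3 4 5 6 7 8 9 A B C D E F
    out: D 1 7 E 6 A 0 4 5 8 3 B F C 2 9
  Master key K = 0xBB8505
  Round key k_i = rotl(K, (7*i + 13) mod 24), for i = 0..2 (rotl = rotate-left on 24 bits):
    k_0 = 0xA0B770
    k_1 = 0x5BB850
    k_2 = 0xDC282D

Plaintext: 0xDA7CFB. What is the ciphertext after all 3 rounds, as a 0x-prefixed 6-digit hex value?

s_0 = plaintext = 0xDA7CFB
s_1 = Round(s_0, k_0) = 0xCFB6FC
s_2 = Round(s_1, k_1) = 0x6FCEC4
s_3 = Round(s_2, k_2) = 0xEC46D4

0xEC46D4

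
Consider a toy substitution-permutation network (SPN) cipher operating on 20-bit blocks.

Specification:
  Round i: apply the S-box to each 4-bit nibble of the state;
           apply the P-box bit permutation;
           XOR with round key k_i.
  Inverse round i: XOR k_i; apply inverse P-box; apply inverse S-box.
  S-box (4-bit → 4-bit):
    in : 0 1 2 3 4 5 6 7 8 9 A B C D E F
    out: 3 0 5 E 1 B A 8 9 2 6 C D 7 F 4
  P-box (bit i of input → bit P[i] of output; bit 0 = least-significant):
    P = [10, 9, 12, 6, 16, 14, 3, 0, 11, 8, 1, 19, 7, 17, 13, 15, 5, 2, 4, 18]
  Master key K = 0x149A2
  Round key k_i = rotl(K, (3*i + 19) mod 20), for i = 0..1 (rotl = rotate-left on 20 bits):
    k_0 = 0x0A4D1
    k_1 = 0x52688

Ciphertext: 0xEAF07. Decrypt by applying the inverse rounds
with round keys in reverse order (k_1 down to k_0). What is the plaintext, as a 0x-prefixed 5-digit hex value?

s_0 = ciphertext = 0xEAF07
s_1 = InvRound(s_0, k_1) = 0x95EC1
s_2 = InvRound(s_1, k_0) = 0xFB80A

0xFB80A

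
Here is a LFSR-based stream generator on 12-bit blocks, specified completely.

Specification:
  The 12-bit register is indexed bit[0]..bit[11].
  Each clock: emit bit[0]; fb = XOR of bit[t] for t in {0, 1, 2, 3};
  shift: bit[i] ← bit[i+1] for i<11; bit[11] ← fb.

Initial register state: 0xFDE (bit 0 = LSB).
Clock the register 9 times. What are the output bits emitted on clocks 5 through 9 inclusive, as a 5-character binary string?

reg_0 = 0xFDE
clock 1: out=0, reg = 0xFEF
clock 2: out=1, reg = 0x7F7
clock 3: out=1, reg = 0xBFB
clock 4: out=1, reg = 0xDFD
clock 5: out=1, reg = 0xEFE
clock 6: out=0, reg = 0xF7F
clock 7: out=1, reg = 0x7BF
clock 8: out=1, reg = 0x3DF
clock 9: out=1, reg = 0x1EF

10111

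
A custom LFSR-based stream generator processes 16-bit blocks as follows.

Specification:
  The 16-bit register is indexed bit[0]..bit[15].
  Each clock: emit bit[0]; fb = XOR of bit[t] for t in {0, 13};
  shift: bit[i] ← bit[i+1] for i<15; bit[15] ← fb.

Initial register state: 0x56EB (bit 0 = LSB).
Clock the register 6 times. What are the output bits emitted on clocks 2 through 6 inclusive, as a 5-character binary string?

10101

reg_0 = 0x56EB
clock 1: out=1, reg = 0xAB75
clock 2: out=1, reg = 0x55BA
clock 3: out=0, reg = 0x2ADD
clock 4: out=1, reg = 0x156E
clock 5: out=0, reg = 0x0AB7
clock 6: out=1, reg = 0x855B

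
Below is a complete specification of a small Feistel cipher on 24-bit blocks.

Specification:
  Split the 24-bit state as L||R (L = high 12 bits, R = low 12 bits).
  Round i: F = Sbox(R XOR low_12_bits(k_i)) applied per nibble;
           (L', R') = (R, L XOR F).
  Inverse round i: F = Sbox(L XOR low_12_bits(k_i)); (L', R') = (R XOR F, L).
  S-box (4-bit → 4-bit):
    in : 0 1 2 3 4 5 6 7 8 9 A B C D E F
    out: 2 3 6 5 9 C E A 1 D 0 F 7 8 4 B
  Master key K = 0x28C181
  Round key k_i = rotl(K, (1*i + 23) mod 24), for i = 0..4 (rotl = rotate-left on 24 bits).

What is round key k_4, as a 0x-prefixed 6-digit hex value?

K = 0x28C181
k_0 = rotl(K, (1*0+23) mod 24) = rotl(K, 23) = 0x9460C0
k_1 = rotl(K, (1*1+23) mod 24) = rotl(K, 0) = 0x28C181
k_2 = rotl(K, (1*2+23) mod 24) = rotl(K, 1) = 0x518302
k_3 = rotl(K, (1*3+23) mod 24) = rotl(K, 2) = 0xA30604
k_4 = rotl(K, (1*4+23) mod 24) = rotl(K, 3) = 0x460C09

0x460C09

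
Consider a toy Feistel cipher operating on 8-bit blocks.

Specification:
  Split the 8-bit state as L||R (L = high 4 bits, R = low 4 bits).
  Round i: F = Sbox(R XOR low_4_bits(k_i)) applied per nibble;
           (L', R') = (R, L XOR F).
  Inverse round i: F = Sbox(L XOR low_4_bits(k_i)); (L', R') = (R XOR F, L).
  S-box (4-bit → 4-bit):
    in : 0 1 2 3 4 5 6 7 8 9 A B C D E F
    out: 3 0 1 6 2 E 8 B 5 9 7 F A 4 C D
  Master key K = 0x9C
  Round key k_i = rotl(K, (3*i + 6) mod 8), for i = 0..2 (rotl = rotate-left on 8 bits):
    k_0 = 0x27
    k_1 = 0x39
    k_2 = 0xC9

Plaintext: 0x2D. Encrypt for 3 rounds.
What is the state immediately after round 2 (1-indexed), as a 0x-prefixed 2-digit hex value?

s_0 = plaintext = 0x2D
s_1 = Round(s_0, k_0) = 0xD5
s_2 = Round(s_1, k_1) = 0x57
s_3 = Round(s_2, k_2) = 0x79

0x57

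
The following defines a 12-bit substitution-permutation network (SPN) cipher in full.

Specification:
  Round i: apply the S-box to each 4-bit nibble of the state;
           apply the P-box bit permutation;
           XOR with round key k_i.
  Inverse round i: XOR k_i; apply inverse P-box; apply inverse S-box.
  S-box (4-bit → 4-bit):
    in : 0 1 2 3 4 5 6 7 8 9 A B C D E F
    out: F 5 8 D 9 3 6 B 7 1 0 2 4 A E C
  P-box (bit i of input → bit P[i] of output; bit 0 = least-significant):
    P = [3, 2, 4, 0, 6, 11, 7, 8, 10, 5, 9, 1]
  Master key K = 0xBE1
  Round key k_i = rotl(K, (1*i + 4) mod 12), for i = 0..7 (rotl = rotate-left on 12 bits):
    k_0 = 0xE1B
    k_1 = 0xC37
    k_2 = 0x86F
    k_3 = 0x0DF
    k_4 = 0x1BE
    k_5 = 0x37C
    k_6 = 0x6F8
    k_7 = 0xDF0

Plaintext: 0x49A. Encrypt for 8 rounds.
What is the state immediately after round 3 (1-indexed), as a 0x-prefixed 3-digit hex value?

0x53C

s_0 = plaintext = 0x49A
s_1 = Round(s_0, k_0) = 0xA59
s_2 = Round(s_1, k_1) = 0x47F
s_3 = Round(s_2, k_2) = 0x53C
s_4 = Round(s_3, k_3) = 0x52F
s_5 = Round(s_4, k_4) = 0x48F
s_6 = Round(s_5, k_5) = 0xFAF
s_7 = Round(s_6, k_6) = 0x4EB
s_8 = Round(s_7, k_7) = 0x076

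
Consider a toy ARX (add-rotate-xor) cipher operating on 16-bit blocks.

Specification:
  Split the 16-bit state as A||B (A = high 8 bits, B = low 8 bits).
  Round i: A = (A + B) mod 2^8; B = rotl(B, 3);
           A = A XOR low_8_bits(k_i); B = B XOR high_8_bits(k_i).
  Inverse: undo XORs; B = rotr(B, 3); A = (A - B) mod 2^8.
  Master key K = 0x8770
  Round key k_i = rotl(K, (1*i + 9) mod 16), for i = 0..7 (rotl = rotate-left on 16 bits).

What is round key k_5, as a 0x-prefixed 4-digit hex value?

0x21DC

K = 0x8770
k_0 = rotl(K, (1*0+9) mod 16) = rotl(K, 9) = 0xE10E
k_1 = rotl(K, (1*1+9) mod 16) = rotl(K, 10) = 0xC21D
k_2 = rotl(K, (1*2+9) mod 16) = rotl(K, 11) = 0x843B
k_3 = rotl(K, (1*3+9) mod 16) = rotl(K, 12) = 0x0877
k_4 = rotl(K, (1*4+9) mod 16) = rotl(K, 13) = 0x10EE
k_5 = rotl(K, (1*5+9) mod 16) = rotl(K, 14) = 0x21DC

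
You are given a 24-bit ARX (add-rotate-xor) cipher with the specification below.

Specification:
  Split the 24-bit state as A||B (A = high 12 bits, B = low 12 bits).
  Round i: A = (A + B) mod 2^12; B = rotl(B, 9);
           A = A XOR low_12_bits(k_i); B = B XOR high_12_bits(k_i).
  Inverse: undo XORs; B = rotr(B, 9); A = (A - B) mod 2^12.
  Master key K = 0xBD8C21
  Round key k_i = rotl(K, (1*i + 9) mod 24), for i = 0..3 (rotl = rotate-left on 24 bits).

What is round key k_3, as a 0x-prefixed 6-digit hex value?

K = 0xBD8C21
k_0 = rotl(K, (1*0+9) mod 24) = rotl(K, 9) = 0x18437B
k_1 = rotl(K, (1*1+9) mod 24) = rotl(K, 10) = 0x3086F6
k_2 = rotl(K, (1*2+9) mod 24) = rotl(K, 11) = 0x610DEC
k_3 = rotl(K, (1*3+9) mod 24) = rotl(K, 12) = 0xC21BD8

0xC21BD8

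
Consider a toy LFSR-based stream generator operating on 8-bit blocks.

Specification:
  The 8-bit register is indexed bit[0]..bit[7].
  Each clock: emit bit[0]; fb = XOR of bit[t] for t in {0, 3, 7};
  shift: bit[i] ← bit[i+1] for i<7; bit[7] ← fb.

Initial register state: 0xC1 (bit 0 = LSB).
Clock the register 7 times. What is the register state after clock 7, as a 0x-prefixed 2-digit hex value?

0x91

reg_0 = 0xC1
clock 1: out=1, reg = 0x60
clock 2: out=0, reg = 0x30
clock 3: out=0, reg = 0x18
clock 4: out=0, reg = 0x8C
clock 5: out=0, reg = 0x46
clock 6: out=0, reg = 0x23
clock 7: out=1, reg = 0x91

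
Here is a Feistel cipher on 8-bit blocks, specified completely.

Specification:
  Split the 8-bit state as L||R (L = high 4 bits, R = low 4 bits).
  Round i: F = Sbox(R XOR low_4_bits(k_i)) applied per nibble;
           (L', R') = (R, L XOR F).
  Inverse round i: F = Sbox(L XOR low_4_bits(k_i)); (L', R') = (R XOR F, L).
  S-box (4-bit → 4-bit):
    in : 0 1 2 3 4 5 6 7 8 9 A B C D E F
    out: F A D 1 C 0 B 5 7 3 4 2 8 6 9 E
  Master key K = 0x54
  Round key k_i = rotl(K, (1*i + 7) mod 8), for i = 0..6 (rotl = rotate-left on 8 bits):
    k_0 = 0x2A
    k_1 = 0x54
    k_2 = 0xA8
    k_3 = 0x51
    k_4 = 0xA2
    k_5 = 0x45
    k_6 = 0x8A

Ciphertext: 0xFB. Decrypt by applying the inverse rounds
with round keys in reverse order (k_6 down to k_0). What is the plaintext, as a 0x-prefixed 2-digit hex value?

0xCC

s_0 = ciphertext = 0xFB
s_1 = InvRound(s_0, k_6) = 0xBF
s_2 = InvRound(s_1, k_5) = 0x6B
s_3 = InvRound(s_2, k_4) = 0x76
s_4 = InvRound(s_3, k_3) = 0xD7
s_5 = InvRound(s_4, k_2) = 0x7D
s_6 = InvRound(s_5, k_1) = 0xC7
s_7 = InvRound(s_6, k_0) = 0xCC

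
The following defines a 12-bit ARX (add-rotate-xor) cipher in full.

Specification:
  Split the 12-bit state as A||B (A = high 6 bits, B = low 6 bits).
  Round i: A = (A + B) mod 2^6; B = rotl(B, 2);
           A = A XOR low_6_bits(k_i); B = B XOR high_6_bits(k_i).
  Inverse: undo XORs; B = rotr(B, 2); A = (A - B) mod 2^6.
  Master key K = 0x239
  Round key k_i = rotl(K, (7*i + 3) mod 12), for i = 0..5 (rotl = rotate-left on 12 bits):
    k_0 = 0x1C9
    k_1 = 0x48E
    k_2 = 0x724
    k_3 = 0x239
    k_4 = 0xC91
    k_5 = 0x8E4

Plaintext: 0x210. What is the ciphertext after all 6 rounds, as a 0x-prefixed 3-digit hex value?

0x3DE

s_0 = plaintext = 0x210
s_1 = Round(s_0, k_0) = 0x446
s_2 = Round(s_1, k_1) = 0x64A
s_3 = Round(s_2, k_2) = 0x1F4
s_4 = Round(s_3, k_3) = 0x09B
s_5 = Round(s_4, k_4) = 0x31F
s_6 = Round(s_5, k_5) = 0x3DE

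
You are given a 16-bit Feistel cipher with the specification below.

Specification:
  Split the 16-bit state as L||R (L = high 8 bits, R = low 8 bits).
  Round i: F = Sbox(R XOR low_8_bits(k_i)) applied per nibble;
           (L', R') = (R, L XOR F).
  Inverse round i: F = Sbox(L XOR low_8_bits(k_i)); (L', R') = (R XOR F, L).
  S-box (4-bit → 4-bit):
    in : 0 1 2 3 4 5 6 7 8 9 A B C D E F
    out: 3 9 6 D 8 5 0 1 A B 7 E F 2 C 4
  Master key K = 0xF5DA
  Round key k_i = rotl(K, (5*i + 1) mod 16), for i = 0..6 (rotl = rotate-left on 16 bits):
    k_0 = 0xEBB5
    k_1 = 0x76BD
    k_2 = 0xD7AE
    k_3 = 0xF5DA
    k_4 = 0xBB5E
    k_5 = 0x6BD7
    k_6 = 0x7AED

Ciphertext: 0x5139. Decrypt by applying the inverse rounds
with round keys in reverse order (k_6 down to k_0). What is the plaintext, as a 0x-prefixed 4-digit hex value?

s_0 = ciphertext = 0x5139
s_1 = InvRound(s_0, k_6) = 0xD651
s_2 = InvRound(s_1, k_5) = 0x68D6
s_3 = InvRound(s_2, k_4) = 0x0668
s_4 = InvRound(s_3, k_3) = 0x4706
s_5 = InvRound(s_4, k_2) = 0xCD47
s_6 = InvRound(s_5, k_1) = 0x54CD
s_7 = InvRound(s_6, k_0) = 0x0454

0x0454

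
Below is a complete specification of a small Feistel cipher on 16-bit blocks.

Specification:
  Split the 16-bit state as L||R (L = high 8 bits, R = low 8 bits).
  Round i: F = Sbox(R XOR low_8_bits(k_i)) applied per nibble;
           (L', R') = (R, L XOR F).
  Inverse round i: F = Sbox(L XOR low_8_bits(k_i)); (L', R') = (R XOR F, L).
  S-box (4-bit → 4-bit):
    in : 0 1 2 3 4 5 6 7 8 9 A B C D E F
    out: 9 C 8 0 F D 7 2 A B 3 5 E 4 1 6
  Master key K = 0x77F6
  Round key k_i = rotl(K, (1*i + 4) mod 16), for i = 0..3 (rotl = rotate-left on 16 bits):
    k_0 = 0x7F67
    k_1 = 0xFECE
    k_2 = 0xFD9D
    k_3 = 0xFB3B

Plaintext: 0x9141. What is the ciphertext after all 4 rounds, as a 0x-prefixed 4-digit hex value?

s_0 = plaintext = 0x9141
s_1 = Round(s_0, k_0) = 0x4116
s_2 = Round(s_1, k_1) = 0x160B
s_3 = Round(s_2, k_2) = 0x0BA1
s_4 = Round(s_3, k_3) = 0xA1B8

0xA1B8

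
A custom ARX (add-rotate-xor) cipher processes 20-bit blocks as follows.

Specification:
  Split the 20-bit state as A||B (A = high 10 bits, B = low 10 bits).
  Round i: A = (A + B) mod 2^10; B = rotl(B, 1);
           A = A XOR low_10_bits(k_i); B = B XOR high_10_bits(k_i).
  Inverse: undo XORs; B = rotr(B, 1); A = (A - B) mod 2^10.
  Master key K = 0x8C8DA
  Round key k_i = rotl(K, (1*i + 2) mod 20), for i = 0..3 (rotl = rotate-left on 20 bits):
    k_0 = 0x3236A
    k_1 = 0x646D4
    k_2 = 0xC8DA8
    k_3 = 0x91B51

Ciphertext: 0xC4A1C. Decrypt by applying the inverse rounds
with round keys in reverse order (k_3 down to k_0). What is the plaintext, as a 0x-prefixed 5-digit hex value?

s_0 = ciphertext = 0xC4A1C
s_1 = InvRound(s_0, k_3) = 0x0582D
s_2 = InvRound(s_1, k_2) = 0x0DD87
s_3 = InvRound(s_2, k_1) = 0xB600B
s_4 = InvRound(s_3, k_0) = 0xD4661

0xD4661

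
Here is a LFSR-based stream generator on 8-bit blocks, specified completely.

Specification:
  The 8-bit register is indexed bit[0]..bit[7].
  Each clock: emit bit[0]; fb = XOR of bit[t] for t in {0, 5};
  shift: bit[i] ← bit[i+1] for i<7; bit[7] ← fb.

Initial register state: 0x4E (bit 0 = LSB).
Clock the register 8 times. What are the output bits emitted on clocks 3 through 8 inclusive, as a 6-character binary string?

110010

reg_0 = 0x4E
clock 1: out=0, reg = 0x27
clock 2: out=1, reg = 0x13
clock 3: out=1, reg = 0x89
clock 4: out=1, reg = 0xC4
clock 5: out=0, reg = 0x62
clock 6: out=0, reg = 0xB1
clock 7: out=1, reg = 0x58
clock 8: out=0, reg = 0x2C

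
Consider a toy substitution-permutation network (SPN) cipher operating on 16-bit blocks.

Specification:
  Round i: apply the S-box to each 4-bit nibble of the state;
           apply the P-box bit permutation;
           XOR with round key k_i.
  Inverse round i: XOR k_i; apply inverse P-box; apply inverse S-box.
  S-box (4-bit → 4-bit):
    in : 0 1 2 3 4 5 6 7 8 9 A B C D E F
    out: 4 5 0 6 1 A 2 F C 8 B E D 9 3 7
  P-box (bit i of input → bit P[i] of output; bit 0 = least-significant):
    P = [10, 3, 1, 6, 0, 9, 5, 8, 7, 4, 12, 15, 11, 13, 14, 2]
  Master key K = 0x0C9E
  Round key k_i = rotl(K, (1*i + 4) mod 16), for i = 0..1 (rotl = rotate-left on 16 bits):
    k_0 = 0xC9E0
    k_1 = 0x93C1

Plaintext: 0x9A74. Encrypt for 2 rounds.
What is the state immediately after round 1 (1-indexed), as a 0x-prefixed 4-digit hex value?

0x4E55

s_0 = plaintext = 0x9A74
s_1 = Round(s_0, k_0) = 0x4E55
s_2 = Round(s_1, k_1) = 0x9819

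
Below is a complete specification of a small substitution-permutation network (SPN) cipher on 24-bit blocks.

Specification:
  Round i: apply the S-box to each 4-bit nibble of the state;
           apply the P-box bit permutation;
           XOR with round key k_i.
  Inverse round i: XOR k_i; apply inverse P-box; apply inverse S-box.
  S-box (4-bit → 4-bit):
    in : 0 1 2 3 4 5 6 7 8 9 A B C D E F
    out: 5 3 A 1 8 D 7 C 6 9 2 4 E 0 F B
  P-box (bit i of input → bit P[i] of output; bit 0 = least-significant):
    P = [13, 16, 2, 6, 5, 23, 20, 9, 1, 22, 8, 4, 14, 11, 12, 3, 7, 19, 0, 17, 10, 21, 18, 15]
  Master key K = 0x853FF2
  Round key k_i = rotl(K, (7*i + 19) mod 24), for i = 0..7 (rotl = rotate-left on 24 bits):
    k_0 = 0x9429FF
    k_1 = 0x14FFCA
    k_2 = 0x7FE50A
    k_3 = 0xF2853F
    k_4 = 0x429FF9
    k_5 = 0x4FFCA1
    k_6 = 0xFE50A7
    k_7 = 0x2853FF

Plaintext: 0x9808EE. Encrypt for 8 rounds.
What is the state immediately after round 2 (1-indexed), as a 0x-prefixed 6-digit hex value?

0x557CF8

s_0 = plaintext = 0x9808EE
s_1 = Round(s_0, k_0) = 0x4DDE9A
s_2 = Round(s_1, k_1) = 0x557CF8
s_3 = Round(s_2, k_2) = 0xB872B7
s_4 = Round(s_3, k_3) = 0xAE9562
s_5 = Round(s_4, k_4) = 0xF9DE02
s_6 = Round(s_5, k_5) = 0x3C7953
s_7 = Round(s_6, k_6) = 0xE4669C
s_8 = Round(s_7, k_7) = 0x4F8C99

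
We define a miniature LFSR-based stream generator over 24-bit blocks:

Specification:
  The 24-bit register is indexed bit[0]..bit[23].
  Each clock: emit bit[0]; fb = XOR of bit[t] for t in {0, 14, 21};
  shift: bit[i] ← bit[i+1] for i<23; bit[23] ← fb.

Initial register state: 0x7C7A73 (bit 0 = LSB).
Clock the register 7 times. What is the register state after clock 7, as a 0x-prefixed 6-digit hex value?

reg_0 = 0x7C7A73
clock 1: out=1, reg = 0xBE3D39
clock 2: out=1, reg = 0x5F1E9C
clock 3: out=0, reg = 0x2F8F4E
clock 4: out=0, reg = 0x97C7A7
clock 5: out=1, reg = 0x4BE3D3
clock 6: out=1, reg = 0x25F1E9
clock 7: out=1, reg = 0x92F8F4

0x92F8F4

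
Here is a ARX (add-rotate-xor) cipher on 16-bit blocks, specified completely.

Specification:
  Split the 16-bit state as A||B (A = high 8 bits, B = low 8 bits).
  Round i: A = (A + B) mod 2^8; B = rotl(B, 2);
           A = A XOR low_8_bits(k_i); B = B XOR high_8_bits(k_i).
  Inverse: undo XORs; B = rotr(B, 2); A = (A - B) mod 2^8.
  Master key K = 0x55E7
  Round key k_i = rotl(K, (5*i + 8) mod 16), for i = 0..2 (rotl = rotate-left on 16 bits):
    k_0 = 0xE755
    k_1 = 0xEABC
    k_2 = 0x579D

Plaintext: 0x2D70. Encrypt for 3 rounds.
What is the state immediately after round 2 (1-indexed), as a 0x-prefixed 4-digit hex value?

0x5272

s_0 = plaintext = 0x2D70
s_1 = Round(s_0, k_0) = 0xC826
s_2 = Round(s_1, k_1) = 0x5272
s_3 = Round(s_2, k_2) = 0x599E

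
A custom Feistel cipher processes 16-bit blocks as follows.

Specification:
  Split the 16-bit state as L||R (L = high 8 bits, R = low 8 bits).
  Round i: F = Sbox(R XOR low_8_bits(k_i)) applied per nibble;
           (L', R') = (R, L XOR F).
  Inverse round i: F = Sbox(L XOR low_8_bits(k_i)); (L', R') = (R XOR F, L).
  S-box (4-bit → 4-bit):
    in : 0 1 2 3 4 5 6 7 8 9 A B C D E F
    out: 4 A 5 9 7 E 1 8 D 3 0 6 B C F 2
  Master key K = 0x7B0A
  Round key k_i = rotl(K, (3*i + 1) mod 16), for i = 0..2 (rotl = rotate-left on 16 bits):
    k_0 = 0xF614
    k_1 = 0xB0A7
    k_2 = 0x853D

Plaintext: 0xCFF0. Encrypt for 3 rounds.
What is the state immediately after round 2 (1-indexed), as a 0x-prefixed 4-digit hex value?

0x38C2

s_0 = plaintext = 0xCFF0
s_1 = Round(s_0, k_0) = 0xF038
s_2 = Round(s_1, k_1) = 0x38C2
s_3 = Round(s_2, k_2) = 0xC21A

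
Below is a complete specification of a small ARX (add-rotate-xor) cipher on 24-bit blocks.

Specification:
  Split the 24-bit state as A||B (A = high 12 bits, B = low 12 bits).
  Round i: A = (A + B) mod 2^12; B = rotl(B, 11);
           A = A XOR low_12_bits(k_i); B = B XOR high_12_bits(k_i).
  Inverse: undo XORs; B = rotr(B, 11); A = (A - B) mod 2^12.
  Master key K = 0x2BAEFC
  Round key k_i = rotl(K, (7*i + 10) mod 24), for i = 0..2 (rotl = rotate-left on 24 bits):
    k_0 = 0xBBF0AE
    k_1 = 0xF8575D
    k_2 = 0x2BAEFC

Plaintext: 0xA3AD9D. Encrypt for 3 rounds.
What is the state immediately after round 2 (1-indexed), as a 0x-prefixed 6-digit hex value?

s_0 = plaintext = 0xA3AD9D
s_1 = Round(s_0, k_0) = 0x779571
s_2 = Round(s_1, k_1) = 0xBB753D
s_3 = Round(s_2, k_2) = 0xE08824

0xBB753D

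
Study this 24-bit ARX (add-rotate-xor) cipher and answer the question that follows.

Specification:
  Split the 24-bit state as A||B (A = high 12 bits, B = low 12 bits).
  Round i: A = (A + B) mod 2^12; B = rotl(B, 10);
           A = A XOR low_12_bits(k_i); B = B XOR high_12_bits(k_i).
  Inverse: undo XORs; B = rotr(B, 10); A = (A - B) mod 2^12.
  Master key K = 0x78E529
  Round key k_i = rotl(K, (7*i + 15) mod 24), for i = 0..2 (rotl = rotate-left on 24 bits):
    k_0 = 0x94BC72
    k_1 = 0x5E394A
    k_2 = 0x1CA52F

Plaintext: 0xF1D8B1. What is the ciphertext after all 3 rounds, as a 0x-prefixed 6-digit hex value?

0x98CB44

s_0 = plaintext = 0xF1D8B1
s_1 = Round(s_0, k_0) = 0xBBCF67
s_2 = Round(s_1, k_1) = 0x269A3A
s_3 = Round(s_2, k_2) = 0x98CB44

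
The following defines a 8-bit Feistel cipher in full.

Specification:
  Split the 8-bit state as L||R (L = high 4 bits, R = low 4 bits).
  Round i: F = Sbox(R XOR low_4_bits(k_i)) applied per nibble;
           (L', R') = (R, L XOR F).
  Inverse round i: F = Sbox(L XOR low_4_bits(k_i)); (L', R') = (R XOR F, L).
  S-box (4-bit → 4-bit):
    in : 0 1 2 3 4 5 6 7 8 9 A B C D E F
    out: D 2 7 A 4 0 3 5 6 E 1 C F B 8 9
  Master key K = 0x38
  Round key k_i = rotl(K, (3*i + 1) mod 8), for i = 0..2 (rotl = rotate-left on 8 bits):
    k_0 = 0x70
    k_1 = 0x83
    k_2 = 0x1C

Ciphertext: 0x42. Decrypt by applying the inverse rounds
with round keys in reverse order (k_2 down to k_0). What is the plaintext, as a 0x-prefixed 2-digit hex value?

s_0 = ciphertext = 0x42
s_1 = InvRound(s_0, k_2) = 0x44
s_2 = InvRound(s_1, k_1) = 0x14
s_3 = InvRound(s_2, k_0) = 0x61

0x61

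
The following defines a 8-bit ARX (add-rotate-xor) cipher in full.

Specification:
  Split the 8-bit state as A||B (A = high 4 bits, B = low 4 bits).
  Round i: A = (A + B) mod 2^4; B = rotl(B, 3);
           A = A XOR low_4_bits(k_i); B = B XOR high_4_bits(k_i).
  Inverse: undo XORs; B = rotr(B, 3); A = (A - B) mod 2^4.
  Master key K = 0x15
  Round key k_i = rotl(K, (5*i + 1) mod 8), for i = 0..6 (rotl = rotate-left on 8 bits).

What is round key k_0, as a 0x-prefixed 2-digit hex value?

K = 0x15
k_0 = rotl(K, (5*0+1) mod 8) = rotl(K, 1) = 0x2A

0x2A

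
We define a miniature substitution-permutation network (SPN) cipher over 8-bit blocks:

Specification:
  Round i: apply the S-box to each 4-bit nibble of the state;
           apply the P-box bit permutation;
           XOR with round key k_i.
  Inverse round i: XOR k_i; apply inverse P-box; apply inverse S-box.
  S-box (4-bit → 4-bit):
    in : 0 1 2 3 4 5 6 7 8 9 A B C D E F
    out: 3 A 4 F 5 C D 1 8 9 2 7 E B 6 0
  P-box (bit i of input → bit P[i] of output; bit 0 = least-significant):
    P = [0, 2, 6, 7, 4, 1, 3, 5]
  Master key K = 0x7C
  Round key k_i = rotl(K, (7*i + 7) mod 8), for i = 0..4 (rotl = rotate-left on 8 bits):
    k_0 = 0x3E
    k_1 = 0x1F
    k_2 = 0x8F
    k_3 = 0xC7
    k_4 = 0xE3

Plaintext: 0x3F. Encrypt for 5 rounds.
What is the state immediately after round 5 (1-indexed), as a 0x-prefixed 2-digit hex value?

s_0 = plaintext = 0x3F
s_1 = Round(s_0, k_0) = 0x04
s_2 = Round(s_1, k_1) = 0x4C
s_3 = Round(s_2, k_2) = 0x53
s_4 = Round(s_3, k_3) = 0x2A
s_5 = Round(s_4, k_4) = 0xEF

0xEF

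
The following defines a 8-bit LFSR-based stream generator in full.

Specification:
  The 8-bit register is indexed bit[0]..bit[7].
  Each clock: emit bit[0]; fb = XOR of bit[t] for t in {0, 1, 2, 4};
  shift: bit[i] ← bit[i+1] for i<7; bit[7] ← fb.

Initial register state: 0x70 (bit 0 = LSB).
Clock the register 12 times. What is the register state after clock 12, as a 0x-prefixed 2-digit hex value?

0x82

reg_0 = 0x70
clock 1: out=0, reg = 0xB8
clock 2: out=0, reg = 0xDC
clock 3: out=0, reg = 0x6E
clock 4: out=0, reg = 0x37
clock 5: out=1, reg = 0x1B
clock 6: out=1, reg = 0x8D
clock 7: out=1, reg = 0x46
clock 8: out=0, reg = 0x23
clock 9: out=1, reg = 0x11
clock 10: out=1, reg = 0x08
clock 11: out=0, reg = 0x04
clock 12: out=0, reg = 0x82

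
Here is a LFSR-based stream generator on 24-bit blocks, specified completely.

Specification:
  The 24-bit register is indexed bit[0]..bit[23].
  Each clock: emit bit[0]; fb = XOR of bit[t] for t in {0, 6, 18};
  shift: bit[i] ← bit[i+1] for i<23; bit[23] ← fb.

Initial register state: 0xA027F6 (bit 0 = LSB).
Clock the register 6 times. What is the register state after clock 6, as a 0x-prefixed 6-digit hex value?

reg_0 = 0xA027F6
clock 1: out=0, reg = 0xD013FB
clock 2: out=1, reg = 0x6809FD
clock 3: out=1, reg = 0x3404FE
clock 4: out=0, reg = 0x1A027F
clock 5: out=1, reg = 0x0D013F
clock 6: out=1, reg = 0x06809F

0x06809F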